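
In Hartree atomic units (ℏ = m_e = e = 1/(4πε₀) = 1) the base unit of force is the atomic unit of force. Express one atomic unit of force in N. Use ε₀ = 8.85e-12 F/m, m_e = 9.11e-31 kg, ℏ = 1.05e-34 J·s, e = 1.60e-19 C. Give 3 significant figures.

F_au = E_h/a₀ = m_e²e⁶/((4πε₀)³ℏ⁴)
E_h = 4.38e-18 J
a₀ = 5.26e-11 m
E_h/a₀ = 8.33e-8 N

8.33e-8 N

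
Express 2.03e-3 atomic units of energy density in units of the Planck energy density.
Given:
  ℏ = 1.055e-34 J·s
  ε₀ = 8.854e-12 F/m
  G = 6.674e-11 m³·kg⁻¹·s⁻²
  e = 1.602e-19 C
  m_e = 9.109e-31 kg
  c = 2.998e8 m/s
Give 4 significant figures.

atomic unit of energy density: u_au = E_h/a₀³ = m_e⁴e¹⁰/((4πε₀)⁵ℏ⁸) = 2.929e13 J/m³
Planck energy density: u_P = c⁷/(ℏG²) = 4.632e113 J/m³
2.03e-3 × 2.929e13 / 4.632e113 = 1.284e-103

1.284e-103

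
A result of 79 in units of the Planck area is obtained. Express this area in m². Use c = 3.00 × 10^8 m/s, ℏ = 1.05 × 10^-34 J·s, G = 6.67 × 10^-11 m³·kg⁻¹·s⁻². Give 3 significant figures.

One Planck area: A_P = ℏG/c³ = 2.59 × 10^-70 m².
79 × 2.59 × 10^-70 m² = 2.05 × 10^-68 m²

2.05 × 10^-68 m²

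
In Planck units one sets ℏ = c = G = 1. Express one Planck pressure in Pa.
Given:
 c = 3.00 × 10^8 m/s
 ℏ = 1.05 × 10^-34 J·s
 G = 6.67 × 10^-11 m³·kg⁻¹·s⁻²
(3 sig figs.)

4.68 × 10^113 Pa

p_P = c⁷/(ℏG²)
  = 2.19 × 10^59 / 4.67 × 10^-55
  = 4.68 × 10^113 Pa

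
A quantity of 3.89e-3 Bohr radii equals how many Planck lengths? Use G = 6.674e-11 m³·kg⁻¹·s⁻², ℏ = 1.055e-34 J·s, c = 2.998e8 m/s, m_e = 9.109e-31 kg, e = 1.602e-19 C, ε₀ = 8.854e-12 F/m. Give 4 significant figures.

Bohr radius: a₀ = 4πε₀ℏ²/(m_e e²) = 5.297e-11 m
Planck length: ℓ_P = √(ℏG/c³) = 1.616e-35 m
3.89e-3 × 5.297e-11 / 1.616e-35 = 1.275e22

1.275e22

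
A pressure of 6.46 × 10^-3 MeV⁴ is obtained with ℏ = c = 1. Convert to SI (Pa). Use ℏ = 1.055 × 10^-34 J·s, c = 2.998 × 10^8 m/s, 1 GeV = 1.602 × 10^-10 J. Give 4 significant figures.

Pressure is [E]/[L]³ = [E]⁴/(ℏc)³.
1 GeV⁴ → 1/(ℏc)³ × (1 GeV in J)⁴ = 2.082 × 10^37 Pa.
Convert the energy scale: 6.46 × 10^-3 MeV⁴ = 6.46 × 10^-15 GeV⁴.
Result: 6.46 × 10^-15 × 2.082 × 10^37 = 1.345 × 10^23 Pa.

1.345 × 10^23 Pa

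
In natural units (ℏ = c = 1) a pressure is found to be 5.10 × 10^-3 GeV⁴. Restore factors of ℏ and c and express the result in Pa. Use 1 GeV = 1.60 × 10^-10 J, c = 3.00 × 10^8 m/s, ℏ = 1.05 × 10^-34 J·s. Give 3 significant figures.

1.07 × 10^35 Pa

Pressure is [E]/[L]³ = [E]⁴/(ℏc)³.
1 GeV⁴ → 1/(ℏc)³ × (1 GeV in J)⁴ = 2.10 × 10^37 Pa.
Result: 5.10 × 10^-3 × 2.10 × 10^37 = 1.07 × 10^35 Pa.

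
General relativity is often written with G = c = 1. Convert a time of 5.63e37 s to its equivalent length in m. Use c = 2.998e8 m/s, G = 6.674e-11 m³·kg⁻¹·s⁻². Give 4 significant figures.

1.688e46 m

Time → length via c.
5.63e37 s × (c) = 1.688e46 m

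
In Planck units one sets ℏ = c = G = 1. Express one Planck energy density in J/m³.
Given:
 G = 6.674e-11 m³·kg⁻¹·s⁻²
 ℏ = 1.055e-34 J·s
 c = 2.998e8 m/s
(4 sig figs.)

u_P = c⁷/(ℏG²)
  = 2.177e59 / 4.699e-55
  = 4.632e113 J/m³

4.632e113 J/m³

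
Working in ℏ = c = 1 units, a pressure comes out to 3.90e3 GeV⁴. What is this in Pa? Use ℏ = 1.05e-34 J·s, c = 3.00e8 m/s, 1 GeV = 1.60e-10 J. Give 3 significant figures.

Pressure is [E]/[L]³ = [E]⁴/(ℏc)³.
1 GeV⁴ → 1/(ℏc)³ × (1 GeV in J)⁴ = 2.10e37 Pa.
Result: 3.90e3 × 2.10e37 = 8.18e40 Pa.

8.18e40 Pa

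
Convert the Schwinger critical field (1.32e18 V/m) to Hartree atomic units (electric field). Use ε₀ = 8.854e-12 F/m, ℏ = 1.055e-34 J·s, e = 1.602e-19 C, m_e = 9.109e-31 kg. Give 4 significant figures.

atomic unit of electric field: E_au = E_h/(e a₀) = m_e²e⁵/((4πε₀)³ℏ⁴) = 5.131e11 V/m.
1.32e18 / 5.131e11 = 2.573e6

2.573e6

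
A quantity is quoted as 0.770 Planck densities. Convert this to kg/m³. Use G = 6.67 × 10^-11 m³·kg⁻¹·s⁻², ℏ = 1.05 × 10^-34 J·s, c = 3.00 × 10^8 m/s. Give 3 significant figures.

One Planck density: ρ_P = c⁵/(ℏG²) = 5.20 × 10^96 kg/m³.
0.770 × 5.20 × 10^96 kg/m³ = 4.01 × 10^96 kg/m³

4.01 × 10^96 kg/m³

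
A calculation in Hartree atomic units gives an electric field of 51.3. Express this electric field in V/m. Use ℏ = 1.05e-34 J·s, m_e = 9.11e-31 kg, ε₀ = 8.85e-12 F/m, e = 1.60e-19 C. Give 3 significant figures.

One atomic unit of electric field: E_au = E_h/(e a₀) = m_e²e⁵/((4πε₀)³ℏ⁴) = 5.20e11 V/m.
51.3 × 5.20e11 V/m = 2.67e13 V/m

2.67e13 V/m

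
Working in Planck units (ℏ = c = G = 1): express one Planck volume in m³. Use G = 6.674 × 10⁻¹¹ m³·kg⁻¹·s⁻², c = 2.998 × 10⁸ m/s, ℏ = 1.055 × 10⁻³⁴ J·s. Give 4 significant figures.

4.224 × 10⁻¹⁰⁵ m³

Dimensional analysis gives V_P = (ℏG/c³)^(3/2).
  = √(1.784 × 10⁻²⁰⁹)
  = 4.224 × 10⁻¹⁰⁵ m³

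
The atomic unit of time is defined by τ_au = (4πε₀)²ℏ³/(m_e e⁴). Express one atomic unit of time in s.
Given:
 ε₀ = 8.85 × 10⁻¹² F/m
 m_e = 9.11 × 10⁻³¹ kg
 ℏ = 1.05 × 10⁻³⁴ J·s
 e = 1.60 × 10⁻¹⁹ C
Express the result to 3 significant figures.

τ_au = (4πε₀)²ℏ³/(m_e e⁴)
E_h = 4.38 × 10⁻¹⁸ J
ℏ/E_h = 2.40 × 10⁻¹⁷ s

2.40 × 10⁻¹⁷ s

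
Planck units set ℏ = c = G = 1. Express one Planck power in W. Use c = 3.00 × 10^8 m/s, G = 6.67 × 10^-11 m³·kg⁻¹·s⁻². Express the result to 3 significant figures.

3.64 × 10^52 W

The unique combination of the constants set to 1 with dimensions of power is P_P = c⁵/G.
  = 2.43 × 10^42 / 6.67 × 10^-11
  = 3.64 × 10^52 W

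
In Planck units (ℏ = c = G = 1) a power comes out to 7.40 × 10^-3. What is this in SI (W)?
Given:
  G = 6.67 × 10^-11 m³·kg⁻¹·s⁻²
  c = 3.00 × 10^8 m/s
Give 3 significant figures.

2.70 × 10^50 W

One Planck power: P_P = c⁵/G = 3.64 × 10^52 W.
7.40 × 10^-3 × 3.64 × 10^52 W = 2.70 × 10^50 W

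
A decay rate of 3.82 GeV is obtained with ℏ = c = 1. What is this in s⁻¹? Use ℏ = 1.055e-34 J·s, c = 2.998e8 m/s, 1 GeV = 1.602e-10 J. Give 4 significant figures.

5.801e24 s⁻¹

A rate is [E]/ℏ; divide by ℏ.
1 GeV → 1/ℏ × (1 GeV in J) = 1.518e24 s⁻¹.
Result: 3.82 × 1.518e24 = 5.801e24 s⁻¹.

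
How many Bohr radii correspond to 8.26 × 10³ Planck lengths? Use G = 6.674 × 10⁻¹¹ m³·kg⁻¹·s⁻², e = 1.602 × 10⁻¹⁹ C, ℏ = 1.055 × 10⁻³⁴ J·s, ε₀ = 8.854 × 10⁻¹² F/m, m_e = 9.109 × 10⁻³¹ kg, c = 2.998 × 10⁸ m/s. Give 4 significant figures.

2.521 × 10⁻²¹

Planck length: ℓ_P = √(ℏG/c³) = 1.616 × 10⁻³⁵ m
Bohr radius: a₀ = 4πε₀ℏ²/(m_e e²) = 5.297 × 10⁻¹¹ m
8.26 × 10³ × 1.616 × 10⁻³⁵ / 5.297 × 10⁻¹¹ = 2.521 × 10⁻²¹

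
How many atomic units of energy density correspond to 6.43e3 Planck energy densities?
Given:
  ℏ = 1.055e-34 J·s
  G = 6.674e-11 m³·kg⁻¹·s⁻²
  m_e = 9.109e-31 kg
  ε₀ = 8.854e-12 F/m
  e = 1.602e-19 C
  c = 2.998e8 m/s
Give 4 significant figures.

1.017e104

Planck energy density: u_P = c⁷/(ℏG²) = 4.632e113 J/m³
atomic unit of energy density: u_au = E_h/a₀³ = m_e⁴e¹⁰/((4πε₀)⁵ℏ⁸) = 2.929e13 J/m³
6.43e3 × 4.632e113 / 2.929e13 = 1.017e104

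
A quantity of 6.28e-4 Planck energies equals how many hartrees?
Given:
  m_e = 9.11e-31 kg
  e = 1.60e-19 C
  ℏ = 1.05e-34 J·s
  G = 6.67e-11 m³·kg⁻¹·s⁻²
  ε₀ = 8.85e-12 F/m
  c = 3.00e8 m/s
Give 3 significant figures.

Planck energy: E_P = √(ℏc⁵/G) = 1.96e9 J
hartree: E_h = m_e e⁴/(4πε₀ℏ)² = 4.38e-18 J
6.28e-4 × 1.96e9 / 4.38e-18 = 2.81e23

2.81e23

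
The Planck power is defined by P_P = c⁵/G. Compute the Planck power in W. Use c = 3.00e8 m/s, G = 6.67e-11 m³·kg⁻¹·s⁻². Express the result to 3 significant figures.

3.64e52 W

P_P = c⁵/G
  = 2.43e42 / 6.67e-11
  = 3.64e52 W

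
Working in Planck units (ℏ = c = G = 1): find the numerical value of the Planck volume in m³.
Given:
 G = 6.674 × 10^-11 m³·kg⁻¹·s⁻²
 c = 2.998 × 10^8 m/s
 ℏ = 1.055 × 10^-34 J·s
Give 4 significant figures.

The unique combination of the constants set to 1 with dimensions of volume is V_P = (ℏG/c³)^(3/2).
  = √(1.784 × 10^-209)
  = 4.224 × 10^-105 m³

4.224 × 10^-105 m³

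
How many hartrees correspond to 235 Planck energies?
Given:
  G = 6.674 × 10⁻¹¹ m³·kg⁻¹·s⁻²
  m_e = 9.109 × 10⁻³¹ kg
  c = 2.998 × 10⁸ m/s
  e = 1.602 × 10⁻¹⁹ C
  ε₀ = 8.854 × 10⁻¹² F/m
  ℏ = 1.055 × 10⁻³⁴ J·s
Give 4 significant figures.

1.056 × 10²⁹

Planck energy: E_P = √(ℏc⁵/G) = 1.957 × 10⁹ J
hartree: E_h = m_e e⁴/(4πε₀ℏ)² = 4.354 × 10⁻¹⁸ J
235 × 1.957 × 10⁹ / 4.354 × 10⁻¹⁸ = 1.056 × 10²⁹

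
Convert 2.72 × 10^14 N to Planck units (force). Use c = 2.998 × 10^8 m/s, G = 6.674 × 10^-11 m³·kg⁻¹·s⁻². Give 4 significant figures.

Planck force: F_P = c⁴/G = 1.210 × 10^44 N.
2.72 × 10^14 / 1.210 × 10^44 = 2.247 × 10^-30

2.247 × 10^-30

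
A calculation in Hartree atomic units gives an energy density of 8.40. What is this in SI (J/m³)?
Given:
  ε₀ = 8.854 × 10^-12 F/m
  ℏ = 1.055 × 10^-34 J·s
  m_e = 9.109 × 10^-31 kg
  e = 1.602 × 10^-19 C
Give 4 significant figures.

2.460 × 10^14 J/m³

One atomic unit of energy density: u_au = E_h/a₀³ = m_e⁴e¹⁰/((4πε₀)⁵ℏ⁸) = 2.929 × 10^13 J/m³.
8.40 × 2.929 × 10^13 J/m³ = 2.460 × 10^14 J/m³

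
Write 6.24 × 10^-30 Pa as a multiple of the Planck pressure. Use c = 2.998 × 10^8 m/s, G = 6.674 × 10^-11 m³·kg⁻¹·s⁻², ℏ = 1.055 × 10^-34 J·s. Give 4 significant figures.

Planck pressure: p_P = c⁷/(ℏG²) = 4.632 × 10^113 Pa.
6.24 × 10^-30 / 4.632 × 10^113 = 1.347 × 10^-143

1.347 × 10^-143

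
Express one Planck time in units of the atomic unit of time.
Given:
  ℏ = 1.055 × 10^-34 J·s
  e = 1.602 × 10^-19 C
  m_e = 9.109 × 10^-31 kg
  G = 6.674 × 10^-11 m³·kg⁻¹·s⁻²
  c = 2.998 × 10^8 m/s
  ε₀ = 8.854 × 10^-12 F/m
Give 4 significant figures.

2.225 × 10^-27

Planck time: t_P = √(ℏG/c⁵) = 5.392 × 10^-44 s
atomic unit of time: τ_au = (4πε₀)²ℏ³/(m_e e⁴) = 2.423 × 10^-17 s
ratio = 5.392 × 10^-44 / 2.423 × 10^-17 = 2.225 × 10^-27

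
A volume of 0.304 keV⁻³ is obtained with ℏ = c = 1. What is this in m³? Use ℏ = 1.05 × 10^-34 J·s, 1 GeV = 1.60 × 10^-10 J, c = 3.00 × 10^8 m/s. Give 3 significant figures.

2.32 × 10^-30 m³

Volume is [L]³ = [E]⁻³·(ℏc)³.
1 GeV⁻³ → (ℏc)³ × (1 GeV in J)⁻³ = 7.63 × 10^-48 m³.
Convert the energy scale: 0.304 keV⁻³ = 3.04 × 10^17 GeV⁻³.
Result: 3.04 × 10^17 × 7.63 × 10^-48 = 2.32 × 10^-30 m³.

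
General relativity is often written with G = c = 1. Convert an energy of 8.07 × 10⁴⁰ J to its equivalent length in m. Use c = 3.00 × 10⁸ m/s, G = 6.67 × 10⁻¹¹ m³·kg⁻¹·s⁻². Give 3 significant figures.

Energy → length via G/c⁴.
8.07 × 10⁴⁰ J × (G/c⁴) = 6.65 × 10⁻⁴ m

6.65 × 10⁻⁴ m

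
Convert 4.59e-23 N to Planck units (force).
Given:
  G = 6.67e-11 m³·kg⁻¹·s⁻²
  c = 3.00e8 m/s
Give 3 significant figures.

Planck force: F_P = c⁴/G = 1.21e44 N.
4.59e-23 / 1.21e44 = 3.78e-67

3.78e-67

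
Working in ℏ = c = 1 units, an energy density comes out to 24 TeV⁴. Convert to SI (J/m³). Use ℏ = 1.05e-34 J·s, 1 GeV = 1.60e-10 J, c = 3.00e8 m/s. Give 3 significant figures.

5.03e50 J/m³

[E]/[L]³ = [E]⁴/(ℏc)³; restore (ℏc)⁻³.
1 GeV⁴ → 1/(ℏc)³ × (1 GeV in J)⁴ = 2.10e37 J/m³.
Convert the energy scale: 24 TeV⁴ = 2.40e13 GeV⁴.
Result: 2.40e13 × 2.10e37 = 5.03e50 J/m³.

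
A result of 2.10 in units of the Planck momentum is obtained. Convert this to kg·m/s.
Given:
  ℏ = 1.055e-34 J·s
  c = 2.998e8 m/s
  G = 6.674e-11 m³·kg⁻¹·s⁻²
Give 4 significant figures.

13.71 kg·m/s

One Planck momentum: p_P = √(ℏc³/G) = 6.527 kg·m/s.
2.10 × 6.527 kg·m/s = 13.71 kg·m/s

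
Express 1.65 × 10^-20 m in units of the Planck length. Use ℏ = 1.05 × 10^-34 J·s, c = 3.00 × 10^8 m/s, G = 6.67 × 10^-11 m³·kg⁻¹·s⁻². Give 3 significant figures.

1.02 × 10^15

Planck length: ℓ_P = √(ℏG/c³) = 1.61 × 10^-35 m.
1.65 × 10^-20 / 1.61 × 10^-35 = 1.02 × 10^15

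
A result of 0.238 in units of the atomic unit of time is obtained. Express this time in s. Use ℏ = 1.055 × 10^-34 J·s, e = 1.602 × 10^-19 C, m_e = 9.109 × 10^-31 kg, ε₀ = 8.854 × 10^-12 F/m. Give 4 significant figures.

5.767 × 10^-18 s

One atomic unit of time: τ_au = (4πε₀)²ℏ³/(m_e e⁴) = 2.423 × 10^-17 s.
0.238 × 2.423 × 10^-17 s = 5.767 × 10^-18 s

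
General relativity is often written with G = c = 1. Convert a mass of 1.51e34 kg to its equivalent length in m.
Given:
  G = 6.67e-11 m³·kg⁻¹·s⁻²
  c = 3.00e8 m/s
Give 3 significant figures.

1.12e7 m

In G = c = 1 units mass has dimensions of length; the conversion factor is G/c².
1.51e34 kg × (G/c²) = 1.12e7 m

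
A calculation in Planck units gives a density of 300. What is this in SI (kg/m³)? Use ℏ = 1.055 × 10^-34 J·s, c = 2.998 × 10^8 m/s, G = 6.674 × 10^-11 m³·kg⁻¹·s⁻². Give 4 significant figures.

One Planck density: ρ_P = c⁵/(ℏG²) = 5.154 × 10^96 kg/m³.
300 × 5.154 × 10^96 kg/m³ = 1.546 × 10^99 kg/m³

1.546 × 10^99 kg/m³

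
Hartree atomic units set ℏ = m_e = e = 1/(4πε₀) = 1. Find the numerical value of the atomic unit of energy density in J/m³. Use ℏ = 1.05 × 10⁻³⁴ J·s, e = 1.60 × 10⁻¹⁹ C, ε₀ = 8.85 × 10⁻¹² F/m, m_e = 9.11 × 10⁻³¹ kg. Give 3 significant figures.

The unique combination of the constants set to 1 with dimensions of energy density is u_au = E_h/a₀³ = m_e⁴e¹⁰/((4πε₀)⁵ℏ⁸).
E_h = 4.38 × 10⁻¹⁸ J
a₀ = 5.26 × 10⁻¹¹ m
E_h/a₀³ = 3.01 × 10¹³ J/m³

3.01 × 10¹³ J/m³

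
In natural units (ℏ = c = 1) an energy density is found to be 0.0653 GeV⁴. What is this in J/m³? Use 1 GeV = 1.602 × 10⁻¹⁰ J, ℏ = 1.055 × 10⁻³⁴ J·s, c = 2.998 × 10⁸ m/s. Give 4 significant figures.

1.359 × 10³⁶ J/m³

[E]/[L]³ = [E]⁴/(ℏc)³; restore (ℏc)⁻³.
1 GeV⁴ → 1/(ℏc)³ × (1 GeV in J)⁴ = 2.082 × 10³⁷ J/m³.
Result: 0.0653 × 2.082 × 10³⁷ = 1.359 × 10³⁶ J/m³.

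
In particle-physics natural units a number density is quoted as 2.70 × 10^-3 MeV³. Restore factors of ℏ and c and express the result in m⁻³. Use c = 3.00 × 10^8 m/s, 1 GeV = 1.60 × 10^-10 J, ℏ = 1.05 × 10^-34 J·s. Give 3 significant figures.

3.54 × 10^35 m⁻³

Number density is [L]⁻³ = [E]³/(ℏc)³.
1 GeV³ → 1/(ℏc)³ × (1 GeV in J)³ = 1.31 × 10^47 m⁻³.
Convert the energy scale: 2.70 × 10^-3 MeV³ = 2.70 × 10^-12 GeV³.
Result: 2.70 × 10^-12 × 1.31 × 10^47 = 3.54 × 10^35 m⁻³.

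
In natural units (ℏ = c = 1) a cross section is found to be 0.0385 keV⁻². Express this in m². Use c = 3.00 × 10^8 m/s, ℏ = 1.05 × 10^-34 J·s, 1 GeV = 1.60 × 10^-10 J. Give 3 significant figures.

1.49 × 10^-21 m²

Area is [L]² = [E]⁻²·(ℏc)²; restore (ℏc)².
1 GeV⁻² → (ℏc)² × (1 GeV in J)⁻² = 3.88 × 10^-32 m².
Convert the energy scale: 0.0385 keV⁻² = 3.85 × 10^10 GeV⁻².
Result: 3.85 × 10^10 × 3.88 × 10^-32 = 1.49 × 10^-21 m².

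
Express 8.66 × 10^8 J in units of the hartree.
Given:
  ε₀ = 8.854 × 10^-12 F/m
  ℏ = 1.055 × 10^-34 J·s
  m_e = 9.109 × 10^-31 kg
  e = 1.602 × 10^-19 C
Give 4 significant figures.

1.989 × 10^26

hartree: E_h = m_e e⁴/(4πε₀ℏ)² = 4.354 × 10^-18 J.
8.66 × 10^8 / 4.354 × 10^-18 = 1.989 × 10^26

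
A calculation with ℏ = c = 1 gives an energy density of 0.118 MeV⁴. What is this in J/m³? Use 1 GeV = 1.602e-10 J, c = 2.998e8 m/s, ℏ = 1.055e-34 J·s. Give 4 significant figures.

[E]/[L]³ = [E]⁴/(ℏc)³; restore (ℏc)⁻³.
1 GeV⁴ → 1/(ℏc)³ × (1 GeV in J)⁴ = 2.082e37 J/m³.
Convert the energy scale: 0.118 MeV⁴ = 1.18e-13 GeV⁴.
Result: 1.18e-13 × 2.082e37 = 2.456e24 J/m³.

2.456e24 J/m³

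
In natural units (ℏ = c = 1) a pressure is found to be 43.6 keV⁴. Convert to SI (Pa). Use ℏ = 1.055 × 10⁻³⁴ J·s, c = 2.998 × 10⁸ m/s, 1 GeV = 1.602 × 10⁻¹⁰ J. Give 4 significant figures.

Pressure is [E]/[L]³ = [E]⁴/(ℏc)³.
1 GeV⁴ → 1/(ℏc)³ × (1 GeV in J)⁴ = 2.082 × 10³⁷ Pa.
Convert the energy scale: 43.6 keV⁴ = 4.36 × 10⁻²³ GeV⁴.
Result: 4.36 × 10⁻²³ × 2.082 × 10³⁷ = 9.076 × 10¹⁴ Pa.

9.076 × 10¹⁴ Pa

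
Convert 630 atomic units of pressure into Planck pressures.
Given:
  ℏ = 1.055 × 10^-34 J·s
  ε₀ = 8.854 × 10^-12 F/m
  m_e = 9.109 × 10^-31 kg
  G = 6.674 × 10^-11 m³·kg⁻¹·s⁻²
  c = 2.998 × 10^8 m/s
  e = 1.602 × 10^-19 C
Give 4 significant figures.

atomic unit of pressure: P_au = E_h/a₀³ = m_e⁴e¹⁰/((4πε₀)⁵ℏ⁸) = 2.929 × 10^13 Pa
Planck pressure: p_P = c⁷/(ℏG²) = 4.632 × 10^113 Pa
630 × 2.929 × 10^13 / 4.632 × 10^113 = 3.984 × 10^-98

3.984 × 10^-98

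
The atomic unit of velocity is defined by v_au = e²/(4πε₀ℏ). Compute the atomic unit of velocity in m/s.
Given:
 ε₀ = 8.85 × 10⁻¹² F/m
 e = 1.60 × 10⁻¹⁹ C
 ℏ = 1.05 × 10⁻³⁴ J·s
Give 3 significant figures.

2.19 × 10⁶ m/s

v_au = e²/(4πε₀ℏ)
  = 2.56 × 10⁻³⁸ / 1.17 × 10⁻⁴⁴
  = 2.19 × 10⁶ m/s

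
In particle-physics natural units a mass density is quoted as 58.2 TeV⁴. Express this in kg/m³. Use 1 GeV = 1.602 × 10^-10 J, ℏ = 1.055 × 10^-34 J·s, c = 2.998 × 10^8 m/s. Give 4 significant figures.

1.348 × 10^34 kg/m³

Mass density is [E]/(c²[L]³) = [E]⁴/(ℏ³c⁵).
1 GeV⁴ → 1/(ℏ³c⁵) × (1 GeV in J)⁴ = 2.316 × 10^20 kg/m³.
Convert the energy scale: 58.2 TeV⁴ = 5.82 × 10^13 GeV⁴.
Result: 5.82 × 10^13 × 2.316 × 10^20 = 1.348 × 10^34 kg/m³.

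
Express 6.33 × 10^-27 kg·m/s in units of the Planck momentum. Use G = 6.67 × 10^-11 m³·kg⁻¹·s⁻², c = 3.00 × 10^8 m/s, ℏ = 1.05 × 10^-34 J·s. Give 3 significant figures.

Planck momentum: p_P = √(ℏc³/G) = 6.52 kg·m/s.
6.33 × 10^-27 / 6.52 = 9.71 × 10^-28

9.71 × 10^-28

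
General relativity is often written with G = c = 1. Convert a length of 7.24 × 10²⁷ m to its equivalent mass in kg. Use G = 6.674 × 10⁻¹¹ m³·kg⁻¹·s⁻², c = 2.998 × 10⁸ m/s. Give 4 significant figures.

9.750 × 10⁵⁴ kg

Length → mass via c²/G.
7.24 × 10²⁷ m × (c²/G) = 9.750 × 10⁵⁴ kg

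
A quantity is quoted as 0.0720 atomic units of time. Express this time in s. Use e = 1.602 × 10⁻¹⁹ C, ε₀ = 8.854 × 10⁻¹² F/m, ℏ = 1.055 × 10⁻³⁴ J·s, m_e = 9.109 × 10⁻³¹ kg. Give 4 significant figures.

One atomic unit of time: τ_au = (4πε₀)²ℏ³/(m_e e⁴) = 2.423 × 10⁻¹⁷ s.
0.0720 × 2.423 × 10⁻¹⁷ s = 1.744 × 10⁻¹⁸ s

1.744 × 10⁻¹⁸ s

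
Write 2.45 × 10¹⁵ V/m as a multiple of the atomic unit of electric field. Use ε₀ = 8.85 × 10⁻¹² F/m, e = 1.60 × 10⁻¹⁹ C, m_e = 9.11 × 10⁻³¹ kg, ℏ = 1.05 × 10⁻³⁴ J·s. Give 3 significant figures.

atomic unit of electric field: E_au = E_h/(e a₀) = m_e²e⁵/((4πε₀)³ℏ⁴) = 5.20 × 10¹¹ V/m.
2.45 × 10¹⁵ / 5.20 × 10¹¹ = 4.71 × 10³

4.71 × 10³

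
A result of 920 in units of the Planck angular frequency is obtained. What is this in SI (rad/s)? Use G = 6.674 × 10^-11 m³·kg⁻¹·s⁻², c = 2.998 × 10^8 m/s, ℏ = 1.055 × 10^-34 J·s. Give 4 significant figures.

1.706 × 10^46 rad/s

One Planck angular frequency: ω_P = √(c⁵/(ℏG)) = 1.855 × 10^43 rad/s.
920 × 1.855 × 10^43 rad/s = 1.706 × 10^46 rad/s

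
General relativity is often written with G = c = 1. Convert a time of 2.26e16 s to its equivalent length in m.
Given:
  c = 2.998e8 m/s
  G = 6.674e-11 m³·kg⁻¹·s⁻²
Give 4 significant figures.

Time → length via c.
2.26e16 s × (c) = 6.775e24 m

6.775e24 m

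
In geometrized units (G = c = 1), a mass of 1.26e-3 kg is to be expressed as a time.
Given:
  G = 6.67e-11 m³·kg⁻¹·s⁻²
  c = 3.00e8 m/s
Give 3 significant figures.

3.11e-39 s

Mass → time via G/c³.
1.26e-3 kg × (G/c³) = 3.11e-39 s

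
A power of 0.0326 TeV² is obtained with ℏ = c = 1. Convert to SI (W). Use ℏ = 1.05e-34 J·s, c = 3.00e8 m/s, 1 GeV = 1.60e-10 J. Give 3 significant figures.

Power is [E]/[T] = [E]²/ℏ.
1 GeV² → 1/ℏ × (1 GeV in J)² = 2.44e14 W.
Convert the energy scale: 0.0326 TeV² = 3.26e4 GeV².
Result: 3.26e4 × 2.44e14 = 7.95e18 W.

7.95e18 W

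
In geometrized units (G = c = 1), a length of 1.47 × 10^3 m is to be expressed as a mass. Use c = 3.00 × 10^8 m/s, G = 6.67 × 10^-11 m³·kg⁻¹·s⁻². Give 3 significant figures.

Length → mass via c²/G.
1.47 × 10^3 m × (c²/G) = 1.98 × 10^30 kg

1.98 × 10^30 kg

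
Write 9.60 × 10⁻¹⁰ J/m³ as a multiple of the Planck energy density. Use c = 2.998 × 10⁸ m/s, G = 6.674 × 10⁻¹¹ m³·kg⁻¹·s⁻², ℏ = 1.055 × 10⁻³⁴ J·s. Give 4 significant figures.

Planck energy density: u_P = c⁷/(ℏG²) = 4.632 × 10¹¹³ J/m³.
9.60 × 10⁻¹⁰ / 4.632 × 10¹¹³ = 2.072 × 10⁻¹²³

2.072 × 10⁻¹²³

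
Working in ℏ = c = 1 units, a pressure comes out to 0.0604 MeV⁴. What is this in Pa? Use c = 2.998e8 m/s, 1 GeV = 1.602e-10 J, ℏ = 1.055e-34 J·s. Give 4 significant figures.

1.257e24 Pa

Pressure is [E]/[L]³ = [E]⁴/(ℏc)³.
1 GeV⁴ → 1/(ℏc)³ × (1 GeV in J)⁴ = 2.082e37 Pa.
Convert the energy scale: 0.0604 MeV⁴ = 6.04e-14 GeV⁴.
Result: 6.04e-14 × 2.082e37 = 1.257e24 Pa.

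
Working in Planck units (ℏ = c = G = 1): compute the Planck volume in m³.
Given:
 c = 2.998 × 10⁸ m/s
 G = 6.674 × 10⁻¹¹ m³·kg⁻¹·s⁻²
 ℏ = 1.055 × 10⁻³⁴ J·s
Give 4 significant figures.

4.224 × 10⁻¹⁰⁵ m³

The unique combination of the constants set to 1 with dimensions of volume is V_P = (ℏG/c³)^(3/2).
  = √(1.784 × 10⁻²⁰⁹)
  = 4.224 × 10⁻¹⁰⁵ m³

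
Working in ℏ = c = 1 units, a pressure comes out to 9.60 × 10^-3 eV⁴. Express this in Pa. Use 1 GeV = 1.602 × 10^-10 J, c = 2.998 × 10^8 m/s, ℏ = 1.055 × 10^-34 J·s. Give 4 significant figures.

Pressure is [E]/[L]³ = [E]⁴/(ℏc)³.
1 GeV⁴ → 1/(ℏc)³ × (1 GeV in J)⁴ = 2.082 × 10^37 Pa.
Convert the energy scale: 9.60 × 10^-3 eV⁴ = 9.60 × 10^-39 GeV⁴.
Result: 9.60 × 10^-39 × 2.082 × 10^37 = 0.1998 Pa.

0.1998 Pa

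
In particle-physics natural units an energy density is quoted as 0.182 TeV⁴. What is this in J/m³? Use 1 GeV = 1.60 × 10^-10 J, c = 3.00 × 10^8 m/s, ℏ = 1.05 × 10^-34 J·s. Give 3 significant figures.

3.82 × 10^48 J/m³

[E]/[L]³ = [E]⁴/(ℏc)³; restore (ℏc)⁻³.
1 GeV⁴ → 1/(ℏc)³ × (1 GeV in J)⁴ = 2.10 × 10^37 J/m³.
Convert the energy scale: 0.182 TeV⁴ = 1.82 × 10^11 GeV⁴.
Result: 1.82 × 10^11 × 2.10 × 10^37 = 3.82 × 10^48 J/m³.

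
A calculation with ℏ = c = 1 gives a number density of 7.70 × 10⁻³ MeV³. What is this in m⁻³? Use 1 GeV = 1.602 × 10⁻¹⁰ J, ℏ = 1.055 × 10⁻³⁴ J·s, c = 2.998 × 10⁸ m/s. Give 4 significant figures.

1.001 × 10³⁶ m⁻³

Number density is [L]⁻³ = [E]³/(ℏc)³.
1 GeV³ → 1/(ℏc)³ × (1 GeV in J)³ = 1.299 × 10⁴⁷ m⁻³.
Convert the energy scale: 7.70 × 10⁻³ MeV³ = 7.70 × 10⁻¹² GeV³.
Result: 7.70 × 10⁻¹² × 1.299 × 10⁴⁷ = 1.001 × 10³⁶ m⁻³.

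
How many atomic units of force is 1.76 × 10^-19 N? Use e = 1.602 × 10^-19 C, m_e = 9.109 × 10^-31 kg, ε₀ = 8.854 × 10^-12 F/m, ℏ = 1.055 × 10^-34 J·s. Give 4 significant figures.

2.141 × 10^-12

atomic unit of force: F_au = E_h/a₀ = m_e²e⁶/((4πε₀)³ℏ⁴) = 8.220 × 10^-8 N.
1.76 × 10^-19 / 8.220 × 10^-8 = 2.141 × 10^-12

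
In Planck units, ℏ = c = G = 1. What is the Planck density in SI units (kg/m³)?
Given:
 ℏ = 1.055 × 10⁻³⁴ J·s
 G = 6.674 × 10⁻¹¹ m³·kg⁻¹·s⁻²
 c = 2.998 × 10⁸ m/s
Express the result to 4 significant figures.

5.154 × 10⁹⁶ kg/m³

From ℏ = c = G = 1 the density scale is ρ_P = c⁵/(ℏG²).
  = 2.422 × 10⁴² / 4.699 × 10⁻⁵⁵
  = 5.154 × 10⁹⁶ kg/m³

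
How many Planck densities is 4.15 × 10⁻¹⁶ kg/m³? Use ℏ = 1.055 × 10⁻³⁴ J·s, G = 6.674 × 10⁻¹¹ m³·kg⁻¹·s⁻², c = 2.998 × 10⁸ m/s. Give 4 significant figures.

8.052 × 10⁻¹¹³

Planck density: ρ_P = c⁵/(ℏG²) = 5.154 × 10⁹⁶ kg/m³.
4.15 × 10⁻¹⁶ / 5.154 × 10⁹⁶ = 8.052 × 10⁻¹¹³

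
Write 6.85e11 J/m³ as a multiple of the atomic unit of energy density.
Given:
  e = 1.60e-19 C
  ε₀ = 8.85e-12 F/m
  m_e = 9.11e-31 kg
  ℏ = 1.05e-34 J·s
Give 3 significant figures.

0.0227

atomic unit of energy density: u_au = E_h/a₀³ = m_e⁴e¹⁰/((4πε₀)⁵ℏ⁸) = 3.01e13 J/m³.
6.85e11 / 3.01e13 = 0.0227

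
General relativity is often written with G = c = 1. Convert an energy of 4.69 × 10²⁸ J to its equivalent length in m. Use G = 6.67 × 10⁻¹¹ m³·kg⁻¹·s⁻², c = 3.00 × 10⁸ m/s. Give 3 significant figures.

3.86 × 10⁻¹⁶ m

Energy → length via G/c⁴.
4.69 × 10²⁸ J × (G/c⁴) = 3.86 × 10⁻¹⁶ m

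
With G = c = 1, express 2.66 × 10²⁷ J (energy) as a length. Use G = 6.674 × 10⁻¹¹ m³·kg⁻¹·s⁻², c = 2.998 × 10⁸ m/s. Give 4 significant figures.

Energy → length via G/c⁴.
2.66 × 10²⁷ J × (G/c⁴) = 2.198 × 10⁻¹⁷ m

2.198 × 10⁻¹⁷ m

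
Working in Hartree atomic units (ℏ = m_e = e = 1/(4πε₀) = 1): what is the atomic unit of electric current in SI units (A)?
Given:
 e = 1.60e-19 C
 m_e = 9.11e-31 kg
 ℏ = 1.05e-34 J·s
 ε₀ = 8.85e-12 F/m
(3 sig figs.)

6.67e-3 A

From ℏ = m_e = e = 1/(4πε₀) = 1 the current scale is I_au = e E_h/ℏ = m_e e⁵/((4πε₀)²ℏ³).
E_h = 4.38e-18 J
e·E_h/ℏ = 6.67e-3 A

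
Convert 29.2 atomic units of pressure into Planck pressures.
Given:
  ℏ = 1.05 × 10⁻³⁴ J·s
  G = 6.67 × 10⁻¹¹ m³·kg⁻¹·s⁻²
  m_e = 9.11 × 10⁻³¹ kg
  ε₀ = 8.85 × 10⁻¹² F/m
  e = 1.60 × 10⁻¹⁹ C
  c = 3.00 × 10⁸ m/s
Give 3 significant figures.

1.88 × 10⁻⁹⁹

atomic unit of pressure: P_au = E_h/a₀³ = m_e⁴e¹⁰/((4πε₀)⁵ℏ⁸) = 3.01 × 10¹³ Pa
Planck pressure: p_P = c⁷/(ℏG²) = 4.68 × 10¹¹³ Pa
29.2 × 3.01 × 10¹³ / 4.68 × 10¹¹³ = 1.88 × 10⁻⁹⁹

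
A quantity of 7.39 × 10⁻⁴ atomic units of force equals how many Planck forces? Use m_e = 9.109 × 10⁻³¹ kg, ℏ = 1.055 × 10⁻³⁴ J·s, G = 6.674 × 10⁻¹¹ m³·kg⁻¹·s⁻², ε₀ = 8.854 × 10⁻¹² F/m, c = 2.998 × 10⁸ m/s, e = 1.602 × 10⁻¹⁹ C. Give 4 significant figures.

atomic unit of force: F_au = E_h/a₀ = m_e²e⁶/((4πε₀)³ℏ⁴) = 8.220 × 10⁻⁸ N
Planck force: F_P = c⁴/G = 1.210 × 10⁴⁴ N
7.39 × 10⁻⁴ × 8.220 × 10⁻⁸ / 1.210 × 10⁴⁴ = 5.018 × 10⁻⁵⁵

5.018 × 10⁻⁵⁵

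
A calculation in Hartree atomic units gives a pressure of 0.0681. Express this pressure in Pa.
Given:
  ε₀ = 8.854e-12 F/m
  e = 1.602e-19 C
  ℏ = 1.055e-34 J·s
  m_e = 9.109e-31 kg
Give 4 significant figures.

One atomic unit of pressure: P_au = E_h/a₀³ = m_e⁴e¹⁰/((4πε₀)⁵ℏ⁸) = 2.929e13 Pa.
0.0681 × 2.929e13 Pa = 1.995e12 Pa

1.995e12 Pa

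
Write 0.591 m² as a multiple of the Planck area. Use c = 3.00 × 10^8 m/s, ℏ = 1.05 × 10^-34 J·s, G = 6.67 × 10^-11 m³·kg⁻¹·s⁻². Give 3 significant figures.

2.28 × 10^69

Planck area: A_P = ℏG/c³ = 2.59 × 10^-70 m².
0.591 / 2.59 × 10^-70 = 2.28 × 10^69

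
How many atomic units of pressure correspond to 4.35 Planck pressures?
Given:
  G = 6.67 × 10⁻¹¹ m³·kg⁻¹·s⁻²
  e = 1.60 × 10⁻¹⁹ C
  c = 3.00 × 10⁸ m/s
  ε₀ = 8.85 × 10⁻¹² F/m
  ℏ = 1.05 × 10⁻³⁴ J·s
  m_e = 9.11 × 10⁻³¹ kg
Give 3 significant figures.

6.76 × 10¹⁰⁰

Planck pressure: p_P = c⁷/(ℏG²) = 4.68 × 10¹¹³ Pa
atomic unit of pressure: P_au = E_h/a₀³ = m_e⁴e¹⁰/((4πε₀)⁵ℏ⁸) = 3.01 × 10¹³ Pa
4.35 × 4.68 × 10¹¹³ / 3.01 × 10¹³ = 6.76 × 10¹⁰⁰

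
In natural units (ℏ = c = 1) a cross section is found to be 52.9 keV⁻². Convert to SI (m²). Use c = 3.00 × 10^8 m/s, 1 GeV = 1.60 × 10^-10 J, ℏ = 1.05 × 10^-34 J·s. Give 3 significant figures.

Area is [L]² = [E]⁻²·(ℏc)²; restore (ℏc)².
1 GeV⁻² → (ℏc)² × (1 GeV in J)⁻² = 3.88 × 10^-32 m².
Convert the energy scale: 52.9 keV⁻² = 5.29 × 10^13 GeV⁻².
Result: 5.29 × 10^13 × 3.88 × 10^-32 = 2.05 × 10^-18 m².

2.05 × 10^-18 m²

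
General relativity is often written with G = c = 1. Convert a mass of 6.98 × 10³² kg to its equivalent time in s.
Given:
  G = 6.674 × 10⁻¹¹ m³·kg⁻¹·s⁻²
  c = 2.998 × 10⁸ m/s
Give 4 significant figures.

Mass → time via G/c³.
6.98 × 10³² kg × (G/c³) = 1.729 × 10⁻³ s

1.729 × 10⁻³ s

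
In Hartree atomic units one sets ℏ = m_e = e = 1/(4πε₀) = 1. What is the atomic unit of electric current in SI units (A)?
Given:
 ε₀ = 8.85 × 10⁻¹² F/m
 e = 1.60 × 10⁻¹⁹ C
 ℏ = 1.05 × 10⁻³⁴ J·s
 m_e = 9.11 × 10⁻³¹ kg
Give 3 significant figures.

I_au = e E_h/ℏ = m_e e⁵/((4πε₀)²ℏ³)
E_h = 4.38 × 10⁻¹⁸ J
e·E_h/ℏ = 6.67 × 10⁻³ A

6.67 × 10⁻³ A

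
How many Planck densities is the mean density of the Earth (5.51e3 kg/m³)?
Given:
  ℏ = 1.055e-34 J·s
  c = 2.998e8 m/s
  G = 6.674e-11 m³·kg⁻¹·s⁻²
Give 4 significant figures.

1.069e-93

Planck density: ρ_P = c⁵/(ℏG²) = 5.154e96 kg/m³.
5.51e3 / 5.154e96 = 1.069e-93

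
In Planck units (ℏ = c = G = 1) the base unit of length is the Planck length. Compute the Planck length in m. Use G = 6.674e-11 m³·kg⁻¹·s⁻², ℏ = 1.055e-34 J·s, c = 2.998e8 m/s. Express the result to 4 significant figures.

1.616e-35 m

ℓ_P = √(ℏG/c³)
  = √(2.613e-70)
  = 1.616e-35 m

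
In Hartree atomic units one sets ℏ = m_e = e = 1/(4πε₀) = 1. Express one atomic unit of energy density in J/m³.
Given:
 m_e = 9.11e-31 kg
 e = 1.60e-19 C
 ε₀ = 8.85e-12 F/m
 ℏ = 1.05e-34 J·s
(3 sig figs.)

u_au = E_h/a₀³ = m_e⁴e¹⁰/((4πε₀)⁵ℏ⁸)
E_h = 4.38e-18 J
a₀ = 5.26e-11 m
E_h/a₀³ = 3.01e13 J/m³

3.01e13 J/m³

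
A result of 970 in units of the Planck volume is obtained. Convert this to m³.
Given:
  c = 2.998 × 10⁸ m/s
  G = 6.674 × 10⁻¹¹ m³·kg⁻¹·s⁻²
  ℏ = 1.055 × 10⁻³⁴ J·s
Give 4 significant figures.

One Planck volume: V_P = (ℏG/c³)^(3/2) = 4.224 × 10⁻¹⁰⁵ m³.
970 × 4.224 × 10⁻¹⁰⁵ m³ = 4.097 × 10⁻¹⁰² m³

4.097 × 10⁻¹⁰² m³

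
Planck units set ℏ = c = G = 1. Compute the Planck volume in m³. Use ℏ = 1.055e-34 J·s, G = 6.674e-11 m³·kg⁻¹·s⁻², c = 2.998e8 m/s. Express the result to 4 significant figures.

The unique combination of the constants set to 1 with dimensions of volume is V_P = (ℏG/c³)^(3/2).
  = √(1.784e-209)
  = 4.224e-105 m³

4.224e-105 m³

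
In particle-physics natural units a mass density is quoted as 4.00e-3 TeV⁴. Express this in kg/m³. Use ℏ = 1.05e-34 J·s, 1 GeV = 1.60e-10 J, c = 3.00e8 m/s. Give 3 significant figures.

Mass density is [E]/(c²[L]³) = [E]⁴/(ℏ³c⁵).
1 GeV⁴ → 1/(ℏ³c⁵) × (1 GeV in J)⁴ = 2.33e20 kg/m³.
Convert the energy scale: 4.00e-3 TeV⁴ = 4.00e9 GeV⁴.
Result: 4.00e9 × 2.33e20 = 9.32e29 kg/m³.

9.32e29 kg/m³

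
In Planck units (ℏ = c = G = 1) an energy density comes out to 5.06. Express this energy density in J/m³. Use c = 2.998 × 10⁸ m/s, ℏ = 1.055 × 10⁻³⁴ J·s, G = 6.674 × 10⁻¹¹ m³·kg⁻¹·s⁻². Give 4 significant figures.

2.344 × 10¹¹⁴ J/m³

One Planck energy density: u_P = c⁷/(ℏG²) = 4.632 × 10¹¹³ J/m³.
5.06 × 4.632 × 10¹¹³ J/m³ = 2.344 × 10¹¹⁴ J/m³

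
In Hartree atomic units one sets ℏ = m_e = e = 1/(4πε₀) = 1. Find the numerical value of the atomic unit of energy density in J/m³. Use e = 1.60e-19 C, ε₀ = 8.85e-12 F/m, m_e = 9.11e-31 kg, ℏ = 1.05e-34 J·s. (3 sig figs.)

u_au = E_h/a₀³ = m_e⁴e¹⁰/((4πε₀)⁵ℏ⁸)
E_h = 4.38e-18 J
a₀ = 5.26e-11 m
E_h/a₀³ = 3.01e13 J/m³

3.01e13 J/m³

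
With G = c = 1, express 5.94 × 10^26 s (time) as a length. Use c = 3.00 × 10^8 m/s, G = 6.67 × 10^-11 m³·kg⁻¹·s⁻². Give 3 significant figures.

1.78 × 10^35 m

Time → length via c.
5.94 × 10^26 s × (c) = 1.78 × 10^35 m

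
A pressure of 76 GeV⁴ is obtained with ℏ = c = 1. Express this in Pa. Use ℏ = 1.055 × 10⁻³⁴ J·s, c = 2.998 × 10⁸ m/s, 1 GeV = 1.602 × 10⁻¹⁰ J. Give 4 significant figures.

1.582 × 10³⁹ Pa

Pressure is [E]/[L]³ = [E]⁴/(ℏc)³.
1 GeV⁴ → 1/(ℏc)³ × (1 GeV in J)⁴ = 2.082 × 10³⁷ Pa.
Result: 76 × 2.082 × 10³⁷ = 1.582 × 10³⁹ Pa.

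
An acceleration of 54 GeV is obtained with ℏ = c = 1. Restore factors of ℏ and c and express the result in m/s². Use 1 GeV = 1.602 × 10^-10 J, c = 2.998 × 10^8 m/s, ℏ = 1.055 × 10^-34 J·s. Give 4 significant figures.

Acceleration is [L]/[T]² = c·[E]/ℏ.
1 GeV → c/ℏ × (1 GeV in J) = 4.552 × 10^32 m/s².
Result: 54 × 4.552 × 10^32 = 2.458 × 10^34 m/s².

2.458 × 10^34 m/s²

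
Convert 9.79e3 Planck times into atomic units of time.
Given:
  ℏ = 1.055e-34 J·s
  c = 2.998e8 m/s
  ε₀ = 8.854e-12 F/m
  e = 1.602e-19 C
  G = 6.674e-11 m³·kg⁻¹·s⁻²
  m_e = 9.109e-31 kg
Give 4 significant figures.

Planck time: t_P = √(ℏG/c⁵) = 5.392e-44 s
atomic unit of time: τ_au = (4πε₀)²ℏ³/(m_e e⁴) = 2.423e-17 s
9.79e3 × 5.392e-44 / 2.423e-17 = 2.179e-23

2.179e-23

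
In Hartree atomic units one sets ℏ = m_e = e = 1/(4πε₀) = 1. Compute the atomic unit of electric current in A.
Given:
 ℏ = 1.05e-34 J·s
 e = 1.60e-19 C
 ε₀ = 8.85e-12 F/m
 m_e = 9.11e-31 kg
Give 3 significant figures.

I_au = e E_h/ℏ = m_e e⁵/((4πε₀)²ℏ³)
E_h = 4.38e-18 J
e·E_h/ℏ = 6.67e-3 A

6.67e-3 A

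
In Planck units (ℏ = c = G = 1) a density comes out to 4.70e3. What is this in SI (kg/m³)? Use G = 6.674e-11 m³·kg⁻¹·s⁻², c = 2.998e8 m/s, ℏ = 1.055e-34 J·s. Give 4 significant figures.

2.422e100 kg/m³

One Planck density: ρ_P = c⁵/(ℏG²) = 5.154e96 kg/m³.
4.70e3 × 5.154e96 kg/m³ = 2.422e100 kg/m³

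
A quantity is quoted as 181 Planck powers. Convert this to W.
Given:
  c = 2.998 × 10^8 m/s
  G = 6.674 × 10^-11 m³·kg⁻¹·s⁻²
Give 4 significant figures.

One Planck power: P_P = c⁵/G = 3.629 × 10^52 W.
181 × 3.629 × 10^52 W = 6.568 × 10^54 W

6.568 × 10^54 W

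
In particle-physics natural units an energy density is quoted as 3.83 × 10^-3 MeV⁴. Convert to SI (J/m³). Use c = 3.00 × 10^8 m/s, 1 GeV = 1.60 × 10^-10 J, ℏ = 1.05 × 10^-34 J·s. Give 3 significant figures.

8.03 × 10^22 J/m³

[E]/[L]³ = [E]⁴/(ℏc)³; restore (ℏc)⁻³.
1 GeV⁴ → 1/(ℏc)³ × (1 GeV in J)⁴ = 2.10 × 10^37 J/m³.
Convert the energy scale: 3.83 × 10^-3 MeV⁴ = 3.83 × 10^-15 GeV⁴.
Result: 3.83 × 10^-15 × 2.10 × 10^37 = 8.03 × 10^22 J/m³.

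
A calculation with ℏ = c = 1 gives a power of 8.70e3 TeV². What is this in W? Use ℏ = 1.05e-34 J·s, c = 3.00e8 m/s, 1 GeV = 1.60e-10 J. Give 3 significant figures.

Power is [E]/[T] = [E]²/ℏ.
1 GeV² → 1/ℏ × (1 GeV in J)² = 2.44e14 W.
Convert the energy scale: 8.70e3 TeV² = 8.70e9 GeV².
Result: 8.70e9 × 2.44e14 = 2.12e24 W.

2.12e24 W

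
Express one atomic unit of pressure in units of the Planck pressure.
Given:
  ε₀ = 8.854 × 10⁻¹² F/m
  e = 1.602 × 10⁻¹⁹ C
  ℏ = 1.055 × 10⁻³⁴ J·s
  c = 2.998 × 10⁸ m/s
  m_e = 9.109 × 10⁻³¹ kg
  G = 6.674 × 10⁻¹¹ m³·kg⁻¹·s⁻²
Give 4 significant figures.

6.323 × 10⁻¹⁰¹

atomic unit of pressure: P_au = E_h/a₀³ = m_e⁴e¹⁰/((4πε₀)⁵ℏ⁸) = 2.929 × 10¹³ Pa
Planck pressure: p_P = c⁷/(ℏG²) = 4.632 × 10¹¹³ Pa
ratio = 2.929 × 10¹³ / 4.632 × 10¹¹³ = 6.323 × 10⁻¹⁰¹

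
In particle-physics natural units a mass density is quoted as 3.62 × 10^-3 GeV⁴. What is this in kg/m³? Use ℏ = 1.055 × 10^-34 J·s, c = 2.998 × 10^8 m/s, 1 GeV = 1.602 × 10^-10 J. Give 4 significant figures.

Mass density is [E]/(c²[L]³) = [E]⁴/(ℏ³c⁵).
1 GeV⁴ → 1/(ℏ³c⁵) × (1 GeV in J)⁴ = 2.316 × 10^20 kg/m³.
Result: 3.62 × 10^-3 × 2.316 × 10^20 = 8.384 × 10^17 kg/m³.

8.384 × 10^17 kg/m³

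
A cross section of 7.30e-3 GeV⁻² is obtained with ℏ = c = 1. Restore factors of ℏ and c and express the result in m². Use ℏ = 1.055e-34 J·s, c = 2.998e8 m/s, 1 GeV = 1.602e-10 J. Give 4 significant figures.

2.846e-34 m²

Area is [L]² = [E]⁻²·(ℏc)²; restore (ℏc)².
1 GeV⁻² → (ℏc)² × (1 GeV in J)⁻² = 3.898e-32 m².
Result: 7.30e-3 × 3.898e-32 = 2.846e-34 m².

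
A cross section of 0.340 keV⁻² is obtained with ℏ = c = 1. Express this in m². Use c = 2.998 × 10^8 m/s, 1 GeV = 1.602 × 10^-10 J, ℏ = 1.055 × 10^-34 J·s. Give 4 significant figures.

1.325 × 10^-20 m²

Area is [L]² = [E]⁻²·(ℏc)²; restore (ℏc)².
1 GeV⁻² → (ℏc)² × (1 GeV in J)⁻² = 3.898 × 10^-32 m².
Convert the energy scale: 0.340 keV⁻² = 3.40 × 10^11 GeV⁻².
Result: 3.40 × 10^11 × 3.898 × 10^-32 = 1.325 × 10^-20 m².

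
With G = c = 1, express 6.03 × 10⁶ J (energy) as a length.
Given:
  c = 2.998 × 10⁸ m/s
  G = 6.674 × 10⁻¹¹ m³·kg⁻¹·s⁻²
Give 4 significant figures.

Energy → length via G/c⁴.
6.03 × 10⁶ J × (G/c⁴) = 4.982 × 10⁻³⁸ m

4.982 × 10⁻³⁸ m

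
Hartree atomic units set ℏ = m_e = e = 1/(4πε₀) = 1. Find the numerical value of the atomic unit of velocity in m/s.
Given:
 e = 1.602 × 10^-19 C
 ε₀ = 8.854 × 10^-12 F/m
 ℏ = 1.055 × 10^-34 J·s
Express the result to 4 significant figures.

2.186 × 10^6 m/s

The unique combination of the constants set to 1 with dimensions of velocity is v_au = e²/(4πε₀ℏ).
  = 2.566 × 10^-38 / 1.174 × 10^-44
  = 2.186 × 10^6 m/s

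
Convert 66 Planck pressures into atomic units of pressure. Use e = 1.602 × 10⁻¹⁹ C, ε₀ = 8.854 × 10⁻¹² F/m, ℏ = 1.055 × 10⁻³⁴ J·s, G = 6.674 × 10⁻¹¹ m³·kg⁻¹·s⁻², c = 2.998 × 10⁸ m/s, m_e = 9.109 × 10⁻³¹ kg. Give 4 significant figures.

1.044 × 10¹⁰²

Planck pressure: p_P = c⁷/(ℏG²) = 4.632 × 10¹¹³ Pa
atomic unit of pressure: P_au = E_h/a₀³ = m_e⁴e¹⁰/((4πε₀)⁵ℏ⁸) = 2.929 × 10¹³ Pa
66 × 4.632 × 10¹¹³ / 2.929 × 10¹³ = 1.044 × 10¹⁰²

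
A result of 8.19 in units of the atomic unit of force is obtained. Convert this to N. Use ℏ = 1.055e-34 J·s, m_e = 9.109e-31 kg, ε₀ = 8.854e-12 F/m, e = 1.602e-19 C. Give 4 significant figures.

One atomic unit of force: F_au = E_h/a₀ = m_e²e⁶/((4πε₀)³ℏ⁴) = 8.220e-8 N.
8.19 × 8.220e-8 N = 6.732e-7 N

6.732e-7 N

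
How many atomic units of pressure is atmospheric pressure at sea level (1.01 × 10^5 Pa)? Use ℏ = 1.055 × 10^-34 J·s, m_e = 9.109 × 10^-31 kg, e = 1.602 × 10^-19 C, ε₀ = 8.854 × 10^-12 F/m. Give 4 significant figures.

atomic unit of pressure: P_au = E_h/a₀³ = m_e⁴e¹⁰/((4πε₀)⁵ℏ⁸) = 2.929 × 10^13 Pa.
1.01 × 10^5 / 2.929 × 10^13 = 3.448 × 10^-9

3.448 × 10^-9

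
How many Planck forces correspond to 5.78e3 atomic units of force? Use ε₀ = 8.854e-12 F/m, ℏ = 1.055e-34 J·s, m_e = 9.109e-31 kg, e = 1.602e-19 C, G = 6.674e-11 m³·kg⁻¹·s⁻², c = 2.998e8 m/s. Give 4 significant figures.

3.925e-48

atomic unit of force: F_au = E_h/a₀ = m_e²e⁶/((4πε₀)³ℏ⁴) = 8.220e-8 N
Planck force: F_P = c⁴/G = 1.210e44 N
5.78e3 × 8.220e-8 / 1.210e44 = 3.925e-48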